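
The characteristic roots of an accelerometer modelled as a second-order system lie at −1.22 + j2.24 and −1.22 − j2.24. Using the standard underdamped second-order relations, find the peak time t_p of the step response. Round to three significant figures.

t_p = π/ω_d with ω_d = 2.24 (the imaginary part), so t_p = 1.40 s.

t_p ≈ 1.40 s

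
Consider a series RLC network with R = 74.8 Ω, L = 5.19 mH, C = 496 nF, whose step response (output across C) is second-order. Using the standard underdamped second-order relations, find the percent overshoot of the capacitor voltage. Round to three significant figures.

For a series RLC circuit (capacitor voltage as output), ω_n = 1/√(LC) = 1/√(5.19 mH · 496 nF) = 19700 rad/s.
ζ = (R/2)·√(C/L) = (74.8/2)·√(496 nF/5.19 mH) = 0.366.
Overshoot: exp(−π·0.366/√(1−0.366²)) = 0.291, i.e. 29.1%.

%OS ≈ 29.1%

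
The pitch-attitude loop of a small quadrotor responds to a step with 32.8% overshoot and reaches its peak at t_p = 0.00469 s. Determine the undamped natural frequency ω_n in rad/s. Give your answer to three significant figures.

The overshoot fixes ζ = −ln(OS)/√(π²+ln²(OS)) = 0.334.
t_p = π/ω_d ⇒ ω_d = 670 rad/s; then ω_n = ω_d/√(1−ζ²) = 711 rad/s.

ω_n ≈ 711 rad/s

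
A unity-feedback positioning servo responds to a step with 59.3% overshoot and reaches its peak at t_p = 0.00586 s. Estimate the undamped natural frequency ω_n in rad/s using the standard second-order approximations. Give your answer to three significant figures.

ω_n ≈ 543 rad/s

The overshoot fixes ζ = −ln(OS)/√(π²+ln²(OS)) = 0.164.
t_p = π/ω_d ⇒ ω_d = 536 rad/s; then ω_n = ω_d/√(1−ζ²) = 543 rad/s.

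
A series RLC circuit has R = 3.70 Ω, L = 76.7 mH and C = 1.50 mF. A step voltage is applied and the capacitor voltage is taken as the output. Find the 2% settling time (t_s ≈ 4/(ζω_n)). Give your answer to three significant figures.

For a series RLC circuit (capacitor voltage as output), ω_n = 1/√(LC) = 1/√(76.7 mH · 1.50 mF) = 93.2 rad/s.
ζ = (R/2)·√(C/L) = (3.70/2)·√(1.50 mF/76.7 mH) = 0.259.
t_s ≈ 4/(ζω_n) = 0.166 s.

t_s ≈ 0.166 s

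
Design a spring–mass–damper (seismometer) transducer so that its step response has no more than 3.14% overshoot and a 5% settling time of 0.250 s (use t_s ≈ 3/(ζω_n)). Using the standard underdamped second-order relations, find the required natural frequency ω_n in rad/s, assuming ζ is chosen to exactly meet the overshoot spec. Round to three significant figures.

Inverting the overshoot relation: ζ = |ln 0.0314|/√(π² + ln²0.0314) = 0.740.
From t_s ≈ 3/(ζω_n): ω_n = 3/(ζ·t_s) = 3/(0.740·0.250) = 16.2 rad/s.

ω_n ≈ 16.2 rad/s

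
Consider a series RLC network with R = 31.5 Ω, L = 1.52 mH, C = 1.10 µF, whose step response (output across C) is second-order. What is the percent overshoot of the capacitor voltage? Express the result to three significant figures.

For a series RLC circuit (capacitor voltage as output), ω_n = 1/√(LC) = 1/√(1.52 mH · 1.10 µF) = 24500 rad/s.
ζ = (R/2)·√(C/L) = (31.5/2)·√(1.10 µF/1.52 mH) = 0.424.
Overshoot: exp(−π·0.424/√(1−0.424²)) = 0.230, i.e. 23.0%.

%OS ≈ 23.0%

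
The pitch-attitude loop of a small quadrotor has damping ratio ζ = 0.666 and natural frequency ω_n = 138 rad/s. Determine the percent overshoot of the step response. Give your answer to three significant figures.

%OS ≈ 6.05%

For an underdamped second-order system, %OS = 100·exp(−πζ/√(1−ζ²)).
πζ/√(1−ζ²) = π·0.666/√(1−0.444) = 2.805, so %OS = 100·e^(−2.805) = 6.05%.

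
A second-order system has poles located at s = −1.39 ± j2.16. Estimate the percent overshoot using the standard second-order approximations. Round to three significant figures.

%OS ≈ 13.2%

With σ = 1.39, ω_d = 2.16: ω_n = √(σ²+ω_d²) = 2.57 rad/s, ζ = σ/ω_n = 0.541.
Overshoot: exp(−π·0.541/√(1−0.541²)) = 0.132, i.e. 13.2%.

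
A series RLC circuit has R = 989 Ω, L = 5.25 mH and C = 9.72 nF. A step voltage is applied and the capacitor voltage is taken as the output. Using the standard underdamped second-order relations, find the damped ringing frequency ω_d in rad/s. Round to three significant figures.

For a series RLC circuit (capacitor voltage as output), ω_n = 1/√(LC) = 1/√(5.25 mH · 9.72 nF) = 140000 rad/s.
ζ = (R/2)·√(C/L) = (989/2)·√(9.72 nF/5.25 mH) = 0.673.
The damped frequency ω_d = ω_n√(1−ζ²) = 104000 rad/s.

ω_d ≈ 104000 rad/s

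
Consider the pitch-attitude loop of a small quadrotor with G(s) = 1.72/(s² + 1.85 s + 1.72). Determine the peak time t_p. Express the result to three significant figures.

Comparing the denominator to s² + 2ζω_n s + ω_n²: ω_n = √1.72 = 1.31 rad/s, and 2ζω_n = 1.85 so ζ = 1.85/(2·1.31) = 0.705.
ω_d = 1.31·√(1 − 0.705²) = 0.930 rad/s. Then t_p = π/ω_d = 3.38 s.

t_p ≈ 3.38 s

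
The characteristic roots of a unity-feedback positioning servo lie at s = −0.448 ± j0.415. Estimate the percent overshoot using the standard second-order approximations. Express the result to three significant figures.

%OS ≈ 3.37%

The poles are at −σ ± jω_d with σ = 0.448 and ω_d = 0.415, so ω_n = √(σ²+ω_d²) = 0.611 rad/s and ζ = σ/ω_n = 0.734.
%OS = 100 e^{−πζ/√(1−ζ²)} with ζ = 0.734 gives 3.37%.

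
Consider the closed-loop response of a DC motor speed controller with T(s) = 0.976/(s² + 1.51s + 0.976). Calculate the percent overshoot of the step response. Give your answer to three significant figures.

Matching coefficients with s² + 2ζω_n s + ω_n² gives ω_n² = 0.976 ⇒ ω_n = 0.988 rad/s, and ζ = 1.51/(2ω_n) = 0.764.
Overshoot: exp(−π·0.764/√(1−0.764²)) = 0.0242, i.e. 2.42%.

%OS ≈ 2.42%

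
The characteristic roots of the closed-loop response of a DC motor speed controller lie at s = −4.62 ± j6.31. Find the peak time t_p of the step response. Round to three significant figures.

t_p = π/ω_d with ω_d = 6.31 (the imaginary part), so t_p = 0.498 s.

t_p ≈ 0.498 s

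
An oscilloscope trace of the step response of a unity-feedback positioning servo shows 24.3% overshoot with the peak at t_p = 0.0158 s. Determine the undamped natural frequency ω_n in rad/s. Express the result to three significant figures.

The overshoot fixes ζ = −ln(OS)/√(π²+ln²(OS)) = 0.411.
t_p = π/ω_d ⇒ ω_d = 199 rad/s; then ω_n = ω_d/√(1−ζ²) = 218 rad/s.

ω_n ≈ 218 rad/s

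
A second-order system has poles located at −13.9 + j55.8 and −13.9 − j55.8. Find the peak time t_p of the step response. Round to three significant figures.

t_p ≈ 0.0563 s

t_p = π/ω_d with ω_d = 55.8 (the imaginary part), so t_p = 0.0563 s.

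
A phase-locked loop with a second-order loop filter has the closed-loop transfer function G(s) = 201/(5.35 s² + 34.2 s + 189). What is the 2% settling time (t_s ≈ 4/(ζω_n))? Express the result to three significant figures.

Dividing through by 5.35: denominator becomes s² + 6.393 s + 35.33.
So ω_n = √35.33 = 5.94 rad/s and ζ = 6.393/(2·5.94) = 0.538.
t_s ≈ 4/(ζω_n) = 1.25 s.

t_s ≈ 1.25 s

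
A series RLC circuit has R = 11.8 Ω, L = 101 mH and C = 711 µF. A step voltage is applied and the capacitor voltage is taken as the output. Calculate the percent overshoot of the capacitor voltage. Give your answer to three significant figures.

For a series RLC circuit (capacitor voltage as output), ω_n = 1/√(LC) = 1/√(101 mH · 711 µF) = 118 rad/s.
ζ = (R/2)·√(C/L) = (11.8/2)·√(711 µF/101 mH) = 0.495.
%OS = 100 e^{−πζ/√(1−ζ²)} with ζ = 0.495 gives 16.7%.

%OS ≈ 16.7%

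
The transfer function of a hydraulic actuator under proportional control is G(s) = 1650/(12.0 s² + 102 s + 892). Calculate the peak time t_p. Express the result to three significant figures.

t_p ≈ 0.419 s

Dividing through by 12.0: denominator becomes s² + 8.500 s + 74.33.
So ω_n = √74.33 = 8.62 rad/s and ζ = 8.500/(2·8.62) = 0.493.
The damped frequency ω_d = ω_n√(1−ζ²) = 7.50 rad/s. t_p = π/ω_d = 0.419 s.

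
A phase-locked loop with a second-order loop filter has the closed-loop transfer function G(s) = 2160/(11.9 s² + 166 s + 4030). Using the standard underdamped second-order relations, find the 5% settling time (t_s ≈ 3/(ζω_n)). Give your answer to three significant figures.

t_s ≈ 0.430 s

Dividing through by 11.9: denominator becomes s² + 13.95 s + 338.7.
So ω_n = √338.7 = 18.4 rad/s and ζ = 13.95/(2·18.4) = 0.379.
t_s ≈ 3/(ζω_n) = 0.430 s.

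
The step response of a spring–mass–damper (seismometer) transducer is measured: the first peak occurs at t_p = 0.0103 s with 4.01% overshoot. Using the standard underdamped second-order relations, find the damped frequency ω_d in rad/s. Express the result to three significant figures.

ω_d ≈ 305 rad/s

t_p = π/ω_d, so ω_d = π/0.0103 = 305 rad/s.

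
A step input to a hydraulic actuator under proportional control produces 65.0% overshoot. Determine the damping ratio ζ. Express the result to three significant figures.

ζ = −ln(OS)/√(π² + (ln OS)²). With OS = 0.650, ln OS = −0.4308 and ζ = 0.4308/3.171 = 0.136.

ζ ≈ 0.136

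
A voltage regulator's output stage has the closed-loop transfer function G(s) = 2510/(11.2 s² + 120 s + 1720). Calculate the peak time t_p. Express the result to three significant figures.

Dividing through by 11.2: denominator becomes s² + 10.71 s + 153.6.
So ω_n = √153.6 = 12.4 rad/s and ζ = 10.71/(2·12.4) = 0.432.
ω_d = ω_n√(1−ζ²) = 11.2 rad/s. t_p = π/ω_d = 0.281 s.

t_p ≈ 0.281 s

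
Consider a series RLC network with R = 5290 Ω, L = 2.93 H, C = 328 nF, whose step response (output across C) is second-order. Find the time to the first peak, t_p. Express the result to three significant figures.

For a series RLC circuit (capacitor voltage as output), ω_n = 1/√(LC) = 1/√(2.93 H · 328 nF) = 1020 rad/s.
ζ = (R/2)·√(C/L) = (5290/2)·√(328 nF/2.93 H) = 0.885.
ω_d = 1020·√(1 − 0.885²) = 475 rad/s. t_p = π/ω_d = 0.00661 s.

t_p ≈ 0.00661 s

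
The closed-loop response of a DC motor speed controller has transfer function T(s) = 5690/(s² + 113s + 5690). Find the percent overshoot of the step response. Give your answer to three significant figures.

ω_n = √5690 = 75.4 rad/s; ζ = 113/(2·75.4) = 0.749.
%OS = 100 e^{−πζ/√(1−ζ²)} with ζ = 0.749 gives 2.87%.

%OS ≈ 2.87%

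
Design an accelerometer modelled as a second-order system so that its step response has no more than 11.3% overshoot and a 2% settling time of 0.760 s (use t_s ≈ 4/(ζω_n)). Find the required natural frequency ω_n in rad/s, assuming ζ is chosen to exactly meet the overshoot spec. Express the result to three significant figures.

ω_n ≈ 9.23 rad/s

ζ = −ln(OS)/√(π² + (ln OS)²). With OS = 0.113, ln OS = −2.180 and ζ = 2.180/3.824 = 0.570.
Then ω_n = 4/(ζ t_s) = 4/(0.570 × 0.760) = 9.23 rad/s.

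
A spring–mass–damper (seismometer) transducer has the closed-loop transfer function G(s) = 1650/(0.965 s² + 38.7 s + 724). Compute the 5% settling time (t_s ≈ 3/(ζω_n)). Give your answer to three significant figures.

Dividing through by 0.965: denominator becomes s² + 40.10 s + 750.3.
So ω_n = √750.3 = 27.4 rad/s and ζ = 40.10/(2·27.4) = 0.732.
t_s ≈ 3/(ζω_n) = 0.150 s.

t_s ≈ 0.150 s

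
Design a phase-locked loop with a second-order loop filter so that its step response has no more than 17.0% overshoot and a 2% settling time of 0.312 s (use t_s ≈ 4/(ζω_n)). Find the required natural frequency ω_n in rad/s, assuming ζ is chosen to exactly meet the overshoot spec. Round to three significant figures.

ω_n ≈ 26.1 rad/s

Inverting the overshoot relation: ζ = |ln 0.170|/√(π² + ln²0.170) = 0.491.
Then ω_n = 4/(ζ t_s) = 4/(0.491 × 0.312) = 26.1 rad/s.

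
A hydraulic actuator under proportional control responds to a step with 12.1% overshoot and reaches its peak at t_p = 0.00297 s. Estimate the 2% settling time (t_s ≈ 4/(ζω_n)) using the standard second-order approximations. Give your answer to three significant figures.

t_s ≈ 0.00563 s

ζ from %OS: ζ = |ln 0.121|/√(π²+ln²0.121) = 0.558.
From t_p = π/ω_d, ω_d = π/0.00297 = 1060 rad/s, so ω_n = ω_d/√(1−ζ²) = 1270 rad/s.
t_s ≈ 4/(ζω_n) = 4/(0.558·1270) = 0.00563 s.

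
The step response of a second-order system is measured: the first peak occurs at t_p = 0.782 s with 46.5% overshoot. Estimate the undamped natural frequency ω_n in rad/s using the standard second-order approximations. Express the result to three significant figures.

ω_n ≈ 4.13 rad/s

From the overshoot, ζ = −ln(OS)/√(π²+ln²(OS)) = 0.237.
t_p = π/ω_d ⇒ ω_d = 4.02 rad/s; then ω_n = ω_d/√(1−ζ²) = 4.13 rad/s.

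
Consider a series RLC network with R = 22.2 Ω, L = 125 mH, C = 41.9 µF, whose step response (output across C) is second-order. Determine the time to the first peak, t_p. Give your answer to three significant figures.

For a series RLC circuit (capacitor voltage as output), ω_n = 1/√(LC) = 1/√(125 mH · 41.9 µF) = 437 rad/s.
ζ = (R/2)·√(C/L) = (22.2/2)·√(41.9 µF/125 mH) = 0.203.
ω_d = ω_n√(1−ζ²) = 428 rad/s. t_p = π/ω_d = 0.00734 s.

t_p ≈ 0.00734 s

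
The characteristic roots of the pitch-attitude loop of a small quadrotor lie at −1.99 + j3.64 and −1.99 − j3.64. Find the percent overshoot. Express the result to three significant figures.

The poles are at −σ ± jω_d with σ = 1.99 and ω_d = 3.64, so ω_n = √(σ²+ω_d²) = 4.15 rad/s and ζ = σ/ω_n = 0.480.
%OS = 100 e^{−πζ/√(1−ζ²)} with ζ = 0.480 gives 18.0%.

%OS ≈ 18.0%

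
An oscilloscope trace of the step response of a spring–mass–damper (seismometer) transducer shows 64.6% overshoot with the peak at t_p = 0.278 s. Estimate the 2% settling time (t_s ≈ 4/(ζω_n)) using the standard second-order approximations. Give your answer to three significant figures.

The overshoot fixes ζ = −ln(OS)/√(π²+ln²(OS)) = 0.138.
t_p = π/ω_d ⇒ ω_d = 11.3 rad/s; then ω_n = ω_d/√(1−ζ²) = 11.4 rad/s.
t_s ≈ 4/(ζω_n) = 4/(0.138·11.4) = 2.54 s.

t_s ≈ 2.54 s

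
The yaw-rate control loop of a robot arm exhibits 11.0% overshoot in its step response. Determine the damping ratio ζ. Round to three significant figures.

ζ ≈ 0.575

Inverting the overshoot relation: ζ = |ln 0.110|/√(π² + ln²0.110) = 0.575.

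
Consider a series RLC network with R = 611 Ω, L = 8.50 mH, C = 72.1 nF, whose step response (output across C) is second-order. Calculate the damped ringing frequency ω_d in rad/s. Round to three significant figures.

For a series RLC circuit (capacitor voltage as output), ω_n = 1/√(LC) = 1/√(8.50 mH · 72.1 nF) = 40400 rad/s.
ζ = (R/2)·√(C/L) = (611/2)·√(72.1 nF/8.50 mH) = 0.890.
The damped frequency ω_d = ω_n√(1−ζ²) = 18400 rad/s.

ω_d ≈ 18400 rad/s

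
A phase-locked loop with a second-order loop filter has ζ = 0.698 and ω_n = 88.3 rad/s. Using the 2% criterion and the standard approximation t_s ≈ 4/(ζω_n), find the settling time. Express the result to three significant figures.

t_s ≈ 0.0649 s

t_s ≈ 4/(ζω_n) = 4/(0.698 × 88.3) = 0.0649 s.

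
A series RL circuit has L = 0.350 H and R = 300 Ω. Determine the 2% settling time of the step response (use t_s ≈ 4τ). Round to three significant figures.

t_s ≈ 0.00467 s

τ = L/R = 0.350/300 = 0.00117 s.
t_s ≈ 4τ = 0.00467 s.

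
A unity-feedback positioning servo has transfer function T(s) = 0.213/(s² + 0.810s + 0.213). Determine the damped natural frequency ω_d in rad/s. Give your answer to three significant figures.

ω_n = √0.213 = 0.462 rad/s; ζ = 0.810/(2·0.462) = 0.878.
ω_d = 0.462·√(1 − 0.878²) = 0.221 rad/s.

ω_d ≈ 0.221 rad/s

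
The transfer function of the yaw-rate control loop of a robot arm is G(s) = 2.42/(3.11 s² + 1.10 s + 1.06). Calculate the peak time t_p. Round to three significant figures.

Dividing through by 3.11: denominator becomes s² + 0.3537 s + 0.3408.
So ω_n = √0.3408 = 0.584 rad/s and ζ = 0.3537/(2·0.584) = 0.303.
ω_d = ω_n√(1−ζ²) = 0.556 rad/s. t_p = π/ω_d = 5.65 s.

t_p ≈ 5.65 s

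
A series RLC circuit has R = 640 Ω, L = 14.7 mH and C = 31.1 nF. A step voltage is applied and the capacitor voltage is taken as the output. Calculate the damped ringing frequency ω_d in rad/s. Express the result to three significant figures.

For a series RLC circuit (capacitor voltage as output), ω_n = 1/√(LC) = 1/√(14.7 mH · 31.1 nF) = 46800 rad/s.
ζ = (R/2)·√(C/L) = (640/2)·√(31.1 nF/14.7 mH) = 0.465.
The damped frequency ω_d = ω_n√(1−ζ²) = 41400 rad/s.

ω_d ≈ 41400 rad/s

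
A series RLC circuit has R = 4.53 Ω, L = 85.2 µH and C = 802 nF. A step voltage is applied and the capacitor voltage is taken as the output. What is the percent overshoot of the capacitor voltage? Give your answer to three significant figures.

%OS ≈ 49.3%

For a series RLC circuit (capacitor voltage as output), ω_n = 1/√(LC) = 1/√(85.2 µH · 802 nF) = 121000 rad/s.
ζ = (R/2)·√(C/L) = (4.53/2)·√(802 nF/85.2 µH) = 0.220.
%OS = 100·exp(−πζ/√(1−ζ²)) = 49.3%.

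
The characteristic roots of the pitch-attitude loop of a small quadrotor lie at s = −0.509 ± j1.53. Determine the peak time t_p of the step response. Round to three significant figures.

t_p = π/ω_d with ω_d = 1.53 (the imaginary part), so t_p = 2.05 s.

t_p ≈ 2.05 s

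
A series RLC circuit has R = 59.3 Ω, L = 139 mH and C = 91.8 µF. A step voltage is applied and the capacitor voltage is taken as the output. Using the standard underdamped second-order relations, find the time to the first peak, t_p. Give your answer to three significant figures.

For a series RLC circuit (capacitor voltage as output), ω_n = 1/√(LC) = 1/√(139 mH · 91.8 µF) = 280 rad/s.
ζ = (R/2)·√(C/L) = (59.3/2)·√(91.8 µF/139 mH) = 0.762.
The damped frequency ω_d = ω_n√(1−ζ²) = 181 rad/s. t_p = π/ω_d = 0.0173 s.

t_p ≈ 0.0173 s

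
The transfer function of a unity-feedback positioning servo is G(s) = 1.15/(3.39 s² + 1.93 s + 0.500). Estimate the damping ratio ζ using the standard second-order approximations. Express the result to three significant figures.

Dividing through by 3.39: denominator becomes s² + 0.5693 s + 0.1475.
So ω_n = √0.1475 = 0.384 rad/s and ζ = 0.5693/(2·0.384) = 0.741.

ζ ≈ 0.741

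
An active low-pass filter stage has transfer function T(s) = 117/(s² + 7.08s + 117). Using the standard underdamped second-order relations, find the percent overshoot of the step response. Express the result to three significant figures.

ω_n = √117 = 10.8 rad/s; ζ = 7.08/(2·10.8) = 0.327.
%OS = 100·exp(−πζ/√(1−ζ²)) = 33.7%.

%OS ≈ 33.7%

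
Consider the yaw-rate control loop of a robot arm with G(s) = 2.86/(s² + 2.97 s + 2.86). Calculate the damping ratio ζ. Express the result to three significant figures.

Matching coefficients with s² + 2ζω_n s + ω_n² gives ω_n² = 2.86 ⇒ ω_n = 1.69 rad/s, and ζ = 2.97/(2ω_n) = 0.878.

ζ ≈ 0.878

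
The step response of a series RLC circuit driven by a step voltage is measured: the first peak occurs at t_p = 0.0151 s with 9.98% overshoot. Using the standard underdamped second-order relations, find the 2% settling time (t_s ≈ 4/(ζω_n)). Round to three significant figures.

t_s ≈ 0.0262 s

The overshoot fixes ζ = −ln(OS)/√(π²+ln²(OS)) = 0.591.
t_p = π/ω_d ⇒ ω_d = 208 rad/s; then ω_n = ω_d/√(1−ζ²) = 258 rad/s.
t_s ≈ 4/(ζω_n) = 4/(0.591·258) = 0.0262 s.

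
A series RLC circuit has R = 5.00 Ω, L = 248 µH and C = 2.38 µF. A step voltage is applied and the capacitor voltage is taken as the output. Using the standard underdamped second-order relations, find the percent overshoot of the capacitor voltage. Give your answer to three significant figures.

%OS ≈ 45.2%

For a series RLC circuit (capacitor voltage as output), ω_n = 1/√(LC) = 1/√(248 µH · 2.38 µF) = 41200 rad/s.
ζ = (R/2)·√(C/L) = (5.00/2)·√(2.38 µF/248 µH) = 0.245.
%OS = 100·exp(−πζ/√(1−ζ²)) = 45.2%.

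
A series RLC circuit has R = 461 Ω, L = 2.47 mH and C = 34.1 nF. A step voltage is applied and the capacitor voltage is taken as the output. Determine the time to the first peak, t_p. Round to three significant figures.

For a series RLC circuit (capacitor voltage as output), ω_n = 1/√(LC) = 1/√(2.47 mH · 34.1 nF) = 109000 rad/s.
ζ = (R/2)·√(C/L) = (461/2)·√(34.1 nF/2.47 mH) = 0.856.
ω_d = 109000·√(1 − 0.856²) = 56300 rad/s. t_p = π/ω_d = 0.0000559 s.

t_p ≈ 0.0000559 s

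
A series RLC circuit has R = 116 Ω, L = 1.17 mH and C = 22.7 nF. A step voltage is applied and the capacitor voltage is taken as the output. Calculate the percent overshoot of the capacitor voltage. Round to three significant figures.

%OS ≈ 43.6%

For a series RLC circuit (capacitor voltage as output), ω_n = 1/√(LC) = 1/√(1.17 mH · 22.7 nF) = 194000 rad/s.
ζ = (R/2)·√(C/L) = (116/2)·√(22.7 nF/1.17 mH) = 0.255.
Overshoot: exp(−π·0.255/√(1−0.255²)) = 0.436, i.e. 43.6%.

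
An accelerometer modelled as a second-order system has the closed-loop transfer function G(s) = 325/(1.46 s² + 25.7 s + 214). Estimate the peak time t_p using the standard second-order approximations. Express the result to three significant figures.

Dividing through by 1.46: denominator becomes s² + 17.60 s + 146.6.
So ω_n = √146.6 = 12.1 rad/s and ζ = 17.60/(2·12.1) = 0.727.
ω_d = 12.1·√(1 − 0.727²) = 8.31 rad/s. t_p = π/ω_d = 0.378 s.

t_p ≈ 0.378 s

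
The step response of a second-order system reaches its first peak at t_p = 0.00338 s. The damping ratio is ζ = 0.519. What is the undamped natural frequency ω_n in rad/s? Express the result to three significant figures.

Peak time t_p = π/ω_d, so ω_d = π/t_p = π/0.00338 = 929 rad/s.
ω_n = ω_d/√(1−ζ²) = 929/√0.731 = 1090 rad/s.

ω_n ≈ 1090 rad/s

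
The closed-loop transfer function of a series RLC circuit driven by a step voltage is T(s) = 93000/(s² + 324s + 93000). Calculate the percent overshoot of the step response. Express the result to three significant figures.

%OS ≈ 13.9%

Matching coefficients with s² + 2ζω_n s + ω_n² gives ω_n² = 93000 ⇒ ω_n = 305 rad/s, and ζ = 324/(2ω_n) = 0.531.
Overshoot: exp(−π·0.531/√(1−0.531²)) = 0.139, i.e. 13.9%.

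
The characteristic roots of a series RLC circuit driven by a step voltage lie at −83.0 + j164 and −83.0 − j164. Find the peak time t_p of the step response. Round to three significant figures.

t_p = π/ω_d with ω_d = 164 (the imaginary part), so t_p = 0.0192 s.

t_p ≈ 0.0192 s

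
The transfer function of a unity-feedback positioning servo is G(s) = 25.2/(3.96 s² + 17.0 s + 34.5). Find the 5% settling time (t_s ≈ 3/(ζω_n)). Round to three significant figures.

Dividing through by 3.96: denominator becomes s² + 4.293 s + 8.712.
So ω_n = √8.712 = 2.95 rad/s and ζ = 4.293/(2·2.95) = 0.727.
t_s ≈ 3/(ζω_n) = 1.40 s.

t_s ≈ 1.40 s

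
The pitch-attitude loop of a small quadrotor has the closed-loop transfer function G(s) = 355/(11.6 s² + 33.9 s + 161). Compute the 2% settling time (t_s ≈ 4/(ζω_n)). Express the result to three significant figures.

t_s ≈ 2.74 s

Dividing through by 11.6: denominator becomes s² + 2.922 s + 13.88.
So ω_n = √13.88 = 3.73 rad/s and ζ = 2.922/(2·3.73) = 0.392.
t_s ≈ 4/(ζω_n) = 2.74 s.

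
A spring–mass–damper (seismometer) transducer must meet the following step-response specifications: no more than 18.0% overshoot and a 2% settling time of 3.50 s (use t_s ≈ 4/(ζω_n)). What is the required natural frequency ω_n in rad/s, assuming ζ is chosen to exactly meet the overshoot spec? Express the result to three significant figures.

ω_n ≈ 2.39 rad/s

Inverting the overshoot relation: ζ = |ln 0.180|/√(π² + ln²0.180) = 0.479.
Then ω_n = 4/(ζ t_s) = 4/(0.479 × 3.50) = 2.39 rad/s.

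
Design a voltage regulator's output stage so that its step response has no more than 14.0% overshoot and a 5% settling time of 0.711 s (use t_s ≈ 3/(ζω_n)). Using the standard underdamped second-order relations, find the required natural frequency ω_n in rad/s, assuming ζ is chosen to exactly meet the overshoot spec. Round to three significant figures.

ω_n ≈ 7.95 rad/s

Inverting the overshoot relation: ζ = |ln 0.140|/√(π² + ln²0.140) = 0.531.
From t_s ≈ 3/(ζω_n): ω_n = 3/(ζ·t_s) = 3/(0.531·0.711) = 7.95 rad/s.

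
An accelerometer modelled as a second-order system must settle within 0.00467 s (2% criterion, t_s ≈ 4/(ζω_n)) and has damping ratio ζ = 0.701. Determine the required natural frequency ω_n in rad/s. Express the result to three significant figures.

Rearranging t_s ≈ 4/(ζω_n) gives ω_n = 4/(ζ·t_s) = 4/(0.701 × 0.00467) = 1220 rad/s.

ω_n ≈ 1220 rad/s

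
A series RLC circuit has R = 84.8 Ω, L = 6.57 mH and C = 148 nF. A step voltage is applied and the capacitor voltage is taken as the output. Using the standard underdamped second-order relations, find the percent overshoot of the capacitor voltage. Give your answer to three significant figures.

For a series RLC circuit (capacitor voltage as output), ω_n = 1/√(LC) = 1/√(6.57 mH · 148 nF) = 32100 rad/s.
ζ = (R/2)·√(C/L) = (84.8/2)·√(148 nF/6.57 mH) = 0.201.
%OS = 100·exp(−πζ/√(1−ζ²)) = 52.4%.

%OS ≈ 52.4%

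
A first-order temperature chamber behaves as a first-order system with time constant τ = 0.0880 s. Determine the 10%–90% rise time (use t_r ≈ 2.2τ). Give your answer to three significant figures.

t_r ≈ 0.194 s

t_r ≈ 2.2τ = 0.194 s.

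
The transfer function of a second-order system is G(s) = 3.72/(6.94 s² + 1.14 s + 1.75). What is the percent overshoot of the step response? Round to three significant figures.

Dividing through by 6.94: denominator becomes s² + 0.1643 s + 0.2522.
So ω_n = √0.2522 = 0.502 rad/s and ζ = 0.1643/(2·0.502) = 0.164.
Overshoot: exp(−π·0.164/√(1−0.164²)) = 0.594, i.e. 59.4%.

%OS ≈ 59.4%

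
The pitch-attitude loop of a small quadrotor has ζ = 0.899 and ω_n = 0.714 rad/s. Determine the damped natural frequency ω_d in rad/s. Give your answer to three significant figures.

ω_d = ω_n√(1−ζ²) = 0.714·√0.192 = 0.313 rad/s.

ω_d ≈ 0.313 rad/s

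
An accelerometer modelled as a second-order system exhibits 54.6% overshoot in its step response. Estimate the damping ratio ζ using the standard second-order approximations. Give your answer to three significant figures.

ζ ≈ 0.189

Inverting the overshoot relation: ζ = |ln 0.546|/√(π² + ln²0.546) = 0.189.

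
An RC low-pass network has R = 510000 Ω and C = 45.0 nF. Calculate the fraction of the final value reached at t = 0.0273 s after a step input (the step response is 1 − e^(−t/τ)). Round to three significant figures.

y/y_∞ ≈ 0.696

τ = RC = 510000 × 45.0 nF = 0.0229 s.
y(t)/y_∞ = 1 − e^(−t/τ) = 1 − e^(−0.0273/0.0229) = 1 − e^(−1.19) = 0.696.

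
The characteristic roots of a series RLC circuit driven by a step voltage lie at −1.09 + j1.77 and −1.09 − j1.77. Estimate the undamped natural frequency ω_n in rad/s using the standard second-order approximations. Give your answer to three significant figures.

|pole| = ω_n = √(1.09² + 1.77²) = 2.08 rad/s; ζ = cos θ = σ/ω_n = 0.524.

ω_n ≈ 2.08 rad/s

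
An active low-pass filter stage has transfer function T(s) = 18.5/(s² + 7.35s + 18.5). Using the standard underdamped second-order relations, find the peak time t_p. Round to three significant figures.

Matching coefficients with s² + 2ζω_n s + ω_n² gives ω_n² = 18.5 ⇒ ω_n = 4.30 rad/s, and ζ = 7.35/(2ω_n) = 0.854.
ω_d = 4.30·√(1 − 0.854²) = 2.23 rad/s. Then t_p = π/ω_d = 1.41 s.

t_p ≈ 1.41 s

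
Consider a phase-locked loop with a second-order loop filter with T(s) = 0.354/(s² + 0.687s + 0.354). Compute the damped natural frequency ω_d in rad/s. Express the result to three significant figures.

ω_d ≈ 0.486 rad/s

Comparing the denominator to s² + 2ζω_n s + ω_n²: ω_n = √0.354 = 0.595 rad/s, and 2ζω_n = 0.687 so ζ = 0.687/(2·0.595) = 0.577.
ω_d = ω_n√(1−ζ²) = 0.486 rad/s.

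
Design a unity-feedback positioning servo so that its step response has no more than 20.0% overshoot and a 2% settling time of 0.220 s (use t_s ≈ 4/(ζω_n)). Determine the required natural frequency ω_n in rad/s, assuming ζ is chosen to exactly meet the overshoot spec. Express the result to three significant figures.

From %OS = 100·exp(−πζ/√(1−ζ²)), invert to get ζ = −ln(OS)/√(π² + ln²(OS)) with OS = 0.200.
−ln 0.200 = 1.609, so ζ = 1.609/√(π² + 2.590) = 0.456.
Then ω_n = 4/(ζ t_s) = 4/(0.456 × 0.220) = 39.9 rad/s.

ω_n ≈ 39.9 rad/s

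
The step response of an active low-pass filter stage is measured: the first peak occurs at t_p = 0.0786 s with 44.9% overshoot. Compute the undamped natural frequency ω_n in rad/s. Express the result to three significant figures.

ω_n ≈ 41.2 rad/s

ζ from %OS: ζ = |ln 0.449|/√(π²+ln²0.449) = 0.247.
From t_p = π/ω_d, ω_d = π/0.0786 = 40.0 rad/s, so ω_n = ω_d/√(1−ζ²) = 41.2 rad/s.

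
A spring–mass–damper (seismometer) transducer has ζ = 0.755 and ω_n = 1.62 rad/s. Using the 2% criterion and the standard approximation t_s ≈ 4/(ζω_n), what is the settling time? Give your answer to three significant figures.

t_s ≈ 4/(ζω_n) = 4/(0.755 × 1.62) = 3.27 s.

t_s ≈ 3.27 s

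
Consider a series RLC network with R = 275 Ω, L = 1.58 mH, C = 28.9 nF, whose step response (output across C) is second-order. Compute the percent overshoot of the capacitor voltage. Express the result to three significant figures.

For a series RLC circuit (capacitor voltage as output), ω_n = 1/√(LC) = 1/√(1.58 mH · 28.9 nF) = 148000 rad/s.
ζ = (R/2)·√(C/L) = (275/2)·√(28.9 nF/1.58 mH) = 0.588.
%OS = 100·exp(−πζ/√(1−ζ²)) = 10.2%.

%OS ≈ 10.2%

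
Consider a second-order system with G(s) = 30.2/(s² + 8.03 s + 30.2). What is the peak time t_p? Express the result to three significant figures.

t_p ≈ 0.837 s

ω_n = √30.2 = 5.50 rad/s; ζ = 8.03/(2·5.50) = 0.731.
The damped frequency ω_d = ω_n√(1−ζ²) = 3.75 rad/s. Then t_p = π/ω_d = 0.837 s.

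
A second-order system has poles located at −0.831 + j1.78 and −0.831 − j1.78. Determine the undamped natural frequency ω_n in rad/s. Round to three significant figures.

ω_n ≈ 1.96 rad/s

The poles are at −σ ± jω_d with σ = 0.831 and ω_d = 1.78, so ω_n = √(σ²+ω_d²) = 1.96 rad/s and ζ = σ/ω_n = 0.423.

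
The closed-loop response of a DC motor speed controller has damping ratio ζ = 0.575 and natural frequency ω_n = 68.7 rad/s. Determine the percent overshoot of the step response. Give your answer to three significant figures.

%OS ≈ 11.0%

For an underdamped second-order system, %OS = 100·exp(−πζ/√(1−ζ²)).
πζ/√(1−ζ²) = π·0.575/√(1−0.331) = 2.208, so %OS = 100·e^(−2.208) = 11.0%.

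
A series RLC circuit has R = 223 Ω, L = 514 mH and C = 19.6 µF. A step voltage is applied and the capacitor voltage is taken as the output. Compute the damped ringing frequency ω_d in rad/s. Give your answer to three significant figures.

ω_d ≈ 228 rad/s

For a series RLC circuit (capacitor voltage as output), ω_n = 1/√(LC) = 1/√(514 mH · 19.6 µF) = 315 rad/s.
ζ = (R/2)·√(C/L) = (223/2)·√(19.6 µF/514 mH) = 0.689.
The damped frequency ω_d = ω_n√(1−ζ²) = 228 rad/s.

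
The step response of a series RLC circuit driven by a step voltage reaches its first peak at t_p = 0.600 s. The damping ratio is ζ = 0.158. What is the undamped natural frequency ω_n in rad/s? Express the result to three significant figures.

Peak time t_p = π/ω_d, so ω_d = π/t_p = π/0.600 = 5.24 rad/s.
ω_n = ω_d/√(1−ζ²) = 5.24/√0.975 = 5.30 rad/s.

ω_n ≈ 5.30 rad/s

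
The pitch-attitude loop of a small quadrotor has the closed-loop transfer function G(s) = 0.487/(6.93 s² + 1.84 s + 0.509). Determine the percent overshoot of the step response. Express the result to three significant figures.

Dividing through by 6.93: denominator becomes s² + 0.2655 s + 0.07345.
So ω_n = √0.07345 = 0.271 rad/s and ζ = 0.2655/(2·0.271) = 0.490.
%OS = 100·exp(−πζ/√(1−ζ²)) = 17.1%.

%OS ≈ 17.1%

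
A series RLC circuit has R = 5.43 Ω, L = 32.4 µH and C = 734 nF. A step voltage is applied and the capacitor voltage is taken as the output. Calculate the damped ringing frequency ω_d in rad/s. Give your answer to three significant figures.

For a series RLC circuit (capacitor voltage as output), ω_n = 1/√(LC) = 1/√(32.4 µH · 734 nF) = 205000 rad/s.
ζ = (R/2)·√(C/L) = (5.43/2)·√(734 nF/32.4 µH) = 0.409.
ω_d = ω_n√(1−ζ²) = 187000 rad/s.

ω_d ≈ 187000 rad/s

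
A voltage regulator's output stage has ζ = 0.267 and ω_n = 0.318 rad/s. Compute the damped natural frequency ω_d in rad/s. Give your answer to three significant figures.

ω_d = ω_n√(1−ζ²) = 0.318·√0.929 = 0.306 rad/s.

ω_d ≈ 0.306 rad/s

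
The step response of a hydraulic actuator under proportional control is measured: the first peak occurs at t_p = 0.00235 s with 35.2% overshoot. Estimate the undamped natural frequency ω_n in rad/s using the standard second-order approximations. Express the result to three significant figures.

ω_n ≈ 1410 rad/s

ζ from %OS: ζ = |ln 0.352|/√(π²+ln²0.352) = 0.315.
From t_p = π/ω_d, ω_d = π/0.00235 = 1340 rad/s, so ω_n = ω_d/√(1−ζ²) = 1410 rad/s.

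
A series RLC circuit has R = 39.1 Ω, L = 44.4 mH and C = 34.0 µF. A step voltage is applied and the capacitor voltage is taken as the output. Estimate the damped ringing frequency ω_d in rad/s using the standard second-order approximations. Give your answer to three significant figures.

ω_d ≈ 685 rad/s

For a series RLC circuit (capacitor voltage as output), ω_n = 1/√(LC) = 1/√(44.4 mH · 34.0 µF) = 814 rad/s.
ζ = (R/2)·√(C/L) = (39.1/2)·√(34.0 µF/44.4 mH) = 0.541.
ω_d = 814·√(1 − 0.541²) = 685 rad/s.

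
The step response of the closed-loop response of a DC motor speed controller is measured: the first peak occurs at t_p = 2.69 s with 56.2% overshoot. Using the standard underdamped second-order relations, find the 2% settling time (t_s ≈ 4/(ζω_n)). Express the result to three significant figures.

t_s ≈ 18.7 s

ζ from %OS: ζ = |ln 0.562|/√(π²+ln²0.562) = 0.180.
From t_p = π/ω_d, ω_d = π/2.69 = 1.17 rad/s, so ω_n = ω_d/√(1−ζ²) = 1.19 rad/s.
t_s ≈ 4/(ζω_n) = 4/(0.180·1.19) = 18.7 s.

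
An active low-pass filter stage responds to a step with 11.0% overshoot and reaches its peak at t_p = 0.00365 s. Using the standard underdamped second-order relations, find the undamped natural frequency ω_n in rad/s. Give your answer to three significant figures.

ω_n ≈ 1050 rad/s

The overshoot fixes ζ = −ln(OS)/√(π²+ln²(OS)) = 0.575.
t_p = π/ω_d ⇒ ω_d = 861 rad/s; then ω_n = ω_d/√(1−ζ²) = 1050 rad/s.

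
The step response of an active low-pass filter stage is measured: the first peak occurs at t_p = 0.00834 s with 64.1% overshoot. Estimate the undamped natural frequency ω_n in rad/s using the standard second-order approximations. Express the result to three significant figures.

ω_n ≈ 380 rad/s

From the overshoot, ζ = −ln(OS)/√(π²+ln²(OS)) = 0.140.
From t_p = π/ω_d, ω_d = π/0.00834 = 377 rad/s, so ω_n = ω_d/√(1−ζ²) = 380 rad/s.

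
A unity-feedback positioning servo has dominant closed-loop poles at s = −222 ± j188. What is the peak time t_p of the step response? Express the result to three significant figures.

t_p ≈ 0.0167 s

t_p = π/ω_d with ω_d = 188 (the imaginary part), so t_p = 0.0167 s.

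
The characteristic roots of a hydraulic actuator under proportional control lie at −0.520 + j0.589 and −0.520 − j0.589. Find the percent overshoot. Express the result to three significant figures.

The poles are at −σ ± jω_d with σ = 0.520 and ω_d = 0.589, so ω_n = √(σ²+ω_d²) = 0.786 rad/s and ζ = σ/ω_n = 0.662.
%OS = 100·exp(−πζ/√(1−ζ²)) = 6.24%.

%OS ≈ 6.24%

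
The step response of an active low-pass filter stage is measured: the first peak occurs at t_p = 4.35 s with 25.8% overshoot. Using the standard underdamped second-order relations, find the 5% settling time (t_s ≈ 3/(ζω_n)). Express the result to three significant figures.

The overshoot fixes ζ = −ln(OS)/√(π²+ln²(OS)) = 0.396.
From t_p = π/ω_d, ω_d = π/4.35 = 0.722 rad/s, so ω_n = ω_d/√(1−ζ²) = 0.786 rad/s.
t_s ≈ 3/(ζω_n) = 3/(0.396·0.786) = 9.63 s.

t_s ≈ 9.63 s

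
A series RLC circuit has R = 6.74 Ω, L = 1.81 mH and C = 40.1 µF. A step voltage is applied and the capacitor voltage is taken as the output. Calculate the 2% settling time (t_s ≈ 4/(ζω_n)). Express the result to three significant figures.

For a series RLC circuit (capacitor voltage as output), ω_n = 1/√(LC) = 1/√(1.81 mH · 40.1 µF) = 3710 rad/s.
ζ = (R/2)·√(C/L) = (6.74/2)·√(40.1 µF/1.81 mH) = 0.502.
t_s ≈ 4/(ζω_n) = 0.00215 s.

t_s ≈ 0.00215 s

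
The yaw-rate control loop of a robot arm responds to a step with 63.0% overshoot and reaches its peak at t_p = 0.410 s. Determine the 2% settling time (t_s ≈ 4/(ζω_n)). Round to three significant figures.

t_s ≈ 3.55 s

The overshoot fixes ζ = −ln(OS)/√(π²+ln²(OS)) = 0.146.
From t_p = π/ω_d, ω_d = π/0.410 = 7.66 rad/s, so ω_n = ω_d/√(1−ζ²) = 7.74 rad/s.
t_s ≈ 4/(ζω_n) = 4/(0.146·7.74) = 3.55 s.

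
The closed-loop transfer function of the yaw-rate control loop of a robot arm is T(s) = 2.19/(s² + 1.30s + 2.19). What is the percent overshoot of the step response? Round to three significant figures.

%OS ≈ 21.5%

ω_n = √2.19 = 1.48 rad/s; ζ = 1.30/(2·1.48) = 0.439.
%OS = 100 e^{−πζ/√(1−ζ²)} with ζ = 0.439 gives 21.5%.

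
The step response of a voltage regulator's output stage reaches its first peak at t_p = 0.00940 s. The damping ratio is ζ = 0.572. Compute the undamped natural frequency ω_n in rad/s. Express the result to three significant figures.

ω_n ≈ 407 rad/s

Peak time t_p = π/ω_d, so ω_d = π/t_p = π/0.00940 = 334 rad/s.
ω_n = ω_d/√(1−ζ²) = 334/√0.673 = 407 rad/s.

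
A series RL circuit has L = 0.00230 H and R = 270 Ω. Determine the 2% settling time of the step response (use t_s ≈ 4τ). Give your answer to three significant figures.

t_s ≈ 0.0000341 s

τ = L/R = 0.00230/270 = 0.00000852 s.
t_s ≈ 4τ = 0.0000341 s.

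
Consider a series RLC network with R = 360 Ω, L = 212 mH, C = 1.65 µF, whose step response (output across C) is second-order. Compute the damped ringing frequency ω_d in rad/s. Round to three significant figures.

For a series RLC circuit (capacitor voltage as output), ω_n = 1/√(LC) = 1/√(212 mH · 1.65 µF) = 1690 rad/s.
ζ = (R/2)·√(C/L) = (360/2)·√(1.65 µF/212 mH) = 0.502.
ω_d = ω_n√(1−ζ²) = 1460 rad/s.

ω_d ≈ 1460 rad/s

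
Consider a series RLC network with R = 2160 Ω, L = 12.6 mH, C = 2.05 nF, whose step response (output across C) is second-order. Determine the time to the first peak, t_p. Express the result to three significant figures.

For a series RLC circuit (capacitor voltage as output), ω_n = 1/√(LC) = 1/√(12.6 mH · 2.05 nF) = 197000 rad/s.
ζ = (R/2)·√(C/L) = (2160/2)·√(2.05 nF/12.6 mH) = 0.436.
ω_d = 197000·√(1 − 0.436²) = 177000 rad/s. t_p = π/ω_d = 0.0000177 s.

t_p ≈ 0.0000177 s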